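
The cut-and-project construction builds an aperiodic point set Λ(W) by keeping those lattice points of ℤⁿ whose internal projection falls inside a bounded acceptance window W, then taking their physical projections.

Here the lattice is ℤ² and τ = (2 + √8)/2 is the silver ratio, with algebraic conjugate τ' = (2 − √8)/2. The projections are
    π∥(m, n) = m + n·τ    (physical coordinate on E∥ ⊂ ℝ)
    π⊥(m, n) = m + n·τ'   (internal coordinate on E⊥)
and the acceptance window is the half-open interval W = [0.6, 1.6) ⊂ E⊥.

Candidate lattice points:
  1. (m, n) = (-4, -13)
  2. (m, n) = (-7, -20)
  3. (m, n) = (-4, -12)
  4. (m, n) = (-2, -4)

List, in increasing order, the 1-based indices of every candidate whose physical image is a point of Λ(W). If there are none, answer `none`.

Numerically τ ≈ 2.41421 and τ' = −1/τ ≈ -0.41421.
[1] lift (-4,-13): star map gives 1.38478; window check 0.6 ≤ 1.38478 < 1.6 is true → IN Λ
[2] lift (-7,-20): star map gives 1.28427; window check 0.6 ≤ 1.28427 < 1.6 is true → IN Λ
[3] lift (-4,-12): star map gives 0.97056; window check 0.6 ≤ 0.97056 < 1.6 is true → IN Λ
[4] lift (-2,-4): star map gives -0.34315; window check 0.6 ≤ -0.34315 < 1.6 is false → out

1, 2, 3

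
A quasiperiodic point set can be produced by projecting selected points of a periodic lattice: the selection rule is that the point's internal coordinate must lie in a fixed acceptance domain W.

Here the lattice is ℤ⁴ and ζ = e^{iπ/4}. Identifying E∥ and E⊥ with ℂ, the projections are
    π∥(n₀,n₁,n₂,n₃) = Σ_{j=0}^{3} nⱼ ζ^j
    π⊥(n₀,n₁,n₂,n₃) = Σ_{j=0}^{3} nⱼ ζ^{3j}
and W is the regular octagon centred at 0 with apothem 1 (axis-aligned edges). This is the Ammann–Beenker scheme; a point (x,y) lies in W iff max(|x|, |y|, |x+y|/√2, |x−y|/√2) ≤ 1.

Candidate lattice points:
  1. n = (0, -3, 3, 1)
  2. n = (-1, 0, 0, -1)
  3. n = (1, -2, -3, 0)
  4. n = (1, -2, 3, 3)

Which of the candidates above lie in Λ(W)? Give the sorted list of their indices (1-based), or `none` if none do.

With ζ = e^{iπ/4} the internal vectors are ζ^0,ζ^3,ζ^6,ζ^9.
candidate 1: n = (0, -3, 3, 1) → π⊥ ≈ (+2.82843, -4.41421); max(|x|,|y|,|x±y|/√2) = 5.12132 > 1 ⇒ ∉ W
candidate 2: n = (-1, 0, 0, -1) → π⊥ ≈ (-1.70711, -0.70711); max(|x|,|y|,|x±y|/√2) = 1.70711 > 1 ⇒ ∉ W
candidate 3: n = (1, -2, -3, 0) → π⊥ ≈ (+2.41421, +1.58579); max(|x|,|y|,|x±y|/√2) = 2.82843 > 1 ⇒ ∉ W
candidate 4: n = (1, -2, 3, 3) → π⊥ ≈ (+4.53553, -2.29289); max(|x|,|y|,|x±y|/√2) = 4.82843 > 1 ⇒ ∉ W

none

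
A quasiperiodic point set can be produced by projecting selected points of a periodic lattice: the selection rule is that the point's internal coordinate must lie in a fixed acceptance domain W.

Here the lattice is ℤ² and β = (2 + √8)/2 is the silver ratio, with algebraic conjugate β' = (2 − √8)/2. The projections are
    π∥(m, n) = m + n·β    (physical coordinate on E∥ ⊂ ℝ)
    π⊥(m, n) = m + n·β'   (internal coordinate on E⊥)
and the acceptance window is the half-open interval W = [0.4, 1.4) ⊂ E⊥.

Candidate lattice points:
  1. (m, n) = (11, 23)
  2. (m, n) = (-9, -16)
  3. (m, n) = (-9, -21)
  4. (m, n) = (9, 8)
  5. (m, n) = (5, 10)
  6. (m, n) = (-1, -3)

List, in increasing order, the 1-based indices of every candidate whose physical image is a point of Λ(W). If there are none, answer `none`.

5

Numerically β ≈ 2.4142 and β' = −1/β ≈ -0.4142.
candidate 1: (m,n)=(11,23) → π∥ = 11+23·β ≈ 66.5269, π⊥ = 11+23·β' ≈ 1.4731 ∉ [0.4, 1.4) ⇒ out
candidate 2: (m,n)=(-9,-16) → π∥ = -9-16·β ≈ -47.6274, π⊥ = -9-16·β' ≈ -2.3726 ∉ [0.4, 1.4) ⇒ out
candidate 3: (m,n)=(-9,-21) → π∥ = -9-21·β ≈ -59.6985, π⊥ = -9-21·β' ≈ -0.3015 ∉ [0.4, 1.4) ⇒ out
candidate 4: (m,n)=(9,8) → π∥ = 9+8·β ≈ 28.3137, π⊥ = 9+8·β' ≈ 5.6863 ∉ [0.4, 1.4) ⇒ out
candidate 5: (m,n)=(5,10) → π∥ = 5+10·β ≈ 29.1421, π⊥ = 5+10·β' ≈ 0.8579 ∈ [0.4, 1.4) ⇒ IN Λ
candidate 6: (m,n)=(-1,-3) → π∥ = -1-3·β ≈ -8.2426, π⊥ = -1-3·β' ≈ 0.2426 ∉ [0.4, 1.4) ⇒ out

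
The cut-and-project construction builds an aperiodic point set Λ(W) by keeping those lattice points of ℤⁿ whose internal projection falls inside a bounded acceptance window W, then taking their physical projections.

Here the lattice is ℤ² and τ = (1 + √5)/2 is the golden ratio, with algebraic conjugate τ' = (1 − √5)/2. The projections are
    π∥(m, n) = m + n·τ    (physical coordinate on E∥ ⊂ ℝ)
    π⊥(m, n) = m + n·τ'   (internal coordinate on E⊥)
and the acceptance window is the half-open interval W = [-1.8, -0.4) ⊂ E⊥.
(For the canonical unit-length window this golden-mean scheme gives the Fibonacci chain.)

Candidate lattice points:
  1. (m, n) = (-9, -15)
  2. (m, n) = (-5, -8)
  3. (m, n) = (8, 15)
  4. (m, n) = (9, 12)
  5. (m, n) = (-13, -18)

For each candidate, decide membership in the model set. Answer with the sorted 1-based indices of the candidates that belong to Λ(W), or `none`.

3

τ' = (1−√5)/2 ≈ -0.6180.
candidate 1: (m,n)=(-9,-15) → π∥ = -9-15·τ ≈ -33.2705, π⊥ = -9-15·τ' ≈ 0.2705 ∉ [-1.8, -0.4) ⇒ out
candidate 2: (m,n)=(-5,-8) → π∥ = -5-8·τ ≈ -17.9443, π⊥ = -5-8·τ' ≈ -0.0557 ∉ [-1.8, -0.4) ⇒ out
candidate 3: (m,n)=(8,15) → π∥ = 8+15·τ ≈ 32.2705, π⊥ = 8+15·τ' ≈ -1.2705 ∈ [-1.8, -0.4) ⇒ IN Λ
candidate 4: (m,n)=(9,12) → π∥ = 9+12·τ ≈ 28.4164, π⊥ = 9+12·τ' ≈ 1.5836 ∉ [-1.8, -0.4) ⇒ out
candidate 5: (m,n)=(-13,-18) → π∥ = -13-18·τ ≈ -42.1246, π⊥ = -13-18·τ' ≈ -1.8754 ∉ [-1.8, -0.4) ⇒ out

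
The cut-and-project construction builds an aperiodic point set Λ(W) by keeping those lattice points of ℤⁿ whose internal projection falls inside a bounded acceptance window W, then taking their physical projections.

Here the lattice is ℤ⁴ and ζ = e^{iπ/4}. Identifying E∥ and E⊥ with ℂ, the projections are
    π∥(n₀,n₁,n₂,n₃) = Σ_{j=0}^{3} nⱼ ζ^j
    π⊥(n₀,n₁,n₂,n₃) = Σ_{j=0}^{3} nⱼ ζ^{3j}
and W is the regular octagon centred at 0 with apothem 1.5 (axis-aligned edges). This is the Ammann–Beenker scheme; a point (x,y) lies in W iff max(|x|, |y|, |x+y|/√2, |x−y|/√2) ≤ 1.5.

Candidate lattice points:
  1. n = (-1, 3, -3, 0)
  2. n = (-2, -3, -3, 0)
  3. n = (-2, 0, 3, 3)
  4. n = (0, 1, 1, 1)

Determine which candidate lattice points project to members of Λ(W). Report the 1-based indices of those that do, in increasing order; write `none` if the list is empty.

With ζ = e^{iπ/4} the internal vectors are ζ^0,ζ^3,ζ^6,ζ^9.
candidate 1: n = (-1, 3, -3, 0) → π⊥ ≈ (-3.12132, +5.12132); max(|x|,|y|,|x±y|/√2) = 5.82843 > 1.5 ⇒ ∉ W
candidate 2: n = (-2, -3, -3, 0) → π⊥ ≈ (+0.12132, +0.87868); max(|x|,|y|,|x±y|/√2) = 0.87868 ≤ 1.5 ⇒ ∈ W
candidate 3: n = (-2, 0, 3, 3) → π⊥ ≈ (+0.12132, -0.87868); max(|x|,|y|,|x±y|/√2) = 0.87868 ≤ 1.5 ⇒ ∈ W
candidate 4: n = (0, 1, 1, 1) → π⊥ ≈ (+0.00000, +0.41421); max(|x|,|y|,|x±y|/√2) = 0.41421 ≤ 1.5 ⇒ ∈ W

2, 3, 4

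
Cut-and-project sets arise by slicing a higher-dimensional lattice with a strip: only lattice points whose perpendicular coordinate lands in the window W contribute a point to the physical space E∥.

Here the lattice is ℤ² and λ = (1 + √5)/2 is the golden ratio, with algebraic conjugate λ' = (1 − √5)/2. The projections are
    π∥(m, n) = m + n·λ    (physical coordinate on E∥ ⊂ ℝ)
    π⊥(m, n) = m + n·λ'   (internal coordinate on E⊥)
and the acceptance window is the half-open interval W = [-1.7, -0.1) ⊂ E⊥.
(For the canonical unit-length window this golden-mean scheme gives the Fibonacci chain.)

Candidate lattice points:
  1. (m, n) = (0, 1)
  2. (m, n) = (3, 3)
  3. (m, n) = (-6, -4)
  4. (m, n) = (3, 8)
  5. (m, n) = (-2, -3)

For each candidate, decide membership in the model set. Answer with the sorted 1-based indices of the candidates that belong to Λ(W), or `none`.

Compute λ' = (1−√5)/2 = -0.6180, so π⊥(m,n) = m -0.6180·n.
[1] lift (0,1): star map gives -0.6180; window check -1.7 ≤ -0.6180 < -0.1 is true → IN Λ
[2] lift (3,3): star map gives 1.1459; window check -1.7 ≤ 1.1459 < -0.1 is false → out
[3] lift (-6,-4): star map gives -3.5279; window check -1.7 ≤ -3.5279 < -0.1 is false → out
[4] lift (3,8): star map gives -1.9443; window check -1.7 ≤ -1.9443 < -0.1 is false → out
[5] lift (-2,-3): star map gives -0.1459; window check -1.7 ≤ -0.1459 < -0.1 is true → IN Λ

1, 5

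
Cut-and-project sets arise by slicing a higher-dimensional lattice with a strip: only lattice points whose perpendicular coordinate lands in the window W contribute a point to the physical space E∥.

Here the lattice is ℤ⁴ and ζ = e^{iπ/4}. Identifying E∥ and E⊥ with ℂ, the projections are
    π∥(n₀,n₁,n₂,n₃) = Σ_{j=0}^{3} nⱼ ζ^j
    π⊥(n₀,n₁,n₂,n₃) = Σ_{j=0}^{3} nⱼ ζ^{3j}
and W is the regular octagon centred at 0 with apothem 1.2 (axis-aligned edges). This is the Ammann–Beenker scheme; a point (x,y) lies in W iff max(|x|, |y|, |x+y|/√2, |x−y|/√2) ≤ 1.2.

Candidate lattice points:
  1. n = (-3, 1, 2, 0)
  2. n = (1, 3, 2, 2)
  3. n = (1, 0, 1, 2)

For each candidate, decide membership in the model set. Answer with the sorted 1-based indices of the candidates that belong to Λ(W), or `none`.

none

Internal map: ζ^{3j} for j=0..3 gives (1,0), (−√2/2,√2/2), (0,−1), (√2/2,√2/2).
#1 (-3, 1, 2, 0): internal (-3.707107, -1.292893); octagon support 3.707107 vs apothem 1.2 → ∉ W
#2 (1, 3, 2, 2): internal (0.292893, 1.535534); octagon support 1.535534 vs apothem 1.2 → ∉ W
#3 (1, 0, 1, 2): internal (2.414214, 0.414214); octagon support 2.414214 vs apothem 1.2 → ∉ W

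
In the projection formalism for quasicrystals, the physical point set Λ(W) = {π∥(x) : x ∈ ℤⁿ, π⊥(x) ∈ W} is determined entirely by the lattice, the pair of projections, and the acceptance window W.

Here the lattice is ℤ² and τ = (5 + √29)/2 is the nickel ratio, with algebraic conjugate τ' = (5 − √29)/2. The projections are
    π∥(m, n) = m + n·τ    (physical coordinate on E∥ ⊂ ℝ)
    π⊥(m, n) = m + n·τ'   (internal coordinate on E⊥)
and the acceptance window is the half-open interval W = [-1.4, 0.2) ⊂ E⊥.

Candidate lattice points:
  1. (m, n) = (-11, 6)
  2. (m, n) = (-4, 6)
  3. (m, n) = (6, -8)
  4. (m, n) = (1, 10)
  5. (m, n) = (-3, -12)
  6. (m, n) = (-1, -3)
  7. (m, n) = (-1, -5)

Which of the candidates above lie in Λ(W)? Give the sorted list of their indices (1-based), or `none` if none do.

Numerically τ ≈ 5.192582 and τ' = −1/τ ≈ -0.192582.
#1 (-11,6): internal coord -11 + (6)·τ' = -12.155494; -12.155494 ∉ [-1.4, 0.2) → out
#2 (-4,6): internal coord -4 + (6)·τ' = -5.155494; -5.155494 ∉ [-1.4, 0.2) → out
#3 (6,-8): internal coord 6 + (-8)·τ' = +7.540659; +7.540659 ∉ [-1.4, 0.2) → out
#4 (1,10): internal coord 1 + (10)·τ' = -0.925824; -0.925824 ∈ [-1.4, 0.2) → IN Λ
#5 (-3,-12): internal coord -3 + (-12)·τ' = -0.689011; -0.689011 ∈ [-1.4, 0.2) → IN Λ
#6 (-1,-3): internal coord -1 + (-3)·τ' = -0.422253; -0.422253 ∈ [-1.4, 0.2) → IN Λ
#7 (-1,-5): internal coord -1 + (-5)·τ' = -0.037088; -0.037088 ∈ [-1.4, 0.2) → IN Λ

4, 5, 6, 7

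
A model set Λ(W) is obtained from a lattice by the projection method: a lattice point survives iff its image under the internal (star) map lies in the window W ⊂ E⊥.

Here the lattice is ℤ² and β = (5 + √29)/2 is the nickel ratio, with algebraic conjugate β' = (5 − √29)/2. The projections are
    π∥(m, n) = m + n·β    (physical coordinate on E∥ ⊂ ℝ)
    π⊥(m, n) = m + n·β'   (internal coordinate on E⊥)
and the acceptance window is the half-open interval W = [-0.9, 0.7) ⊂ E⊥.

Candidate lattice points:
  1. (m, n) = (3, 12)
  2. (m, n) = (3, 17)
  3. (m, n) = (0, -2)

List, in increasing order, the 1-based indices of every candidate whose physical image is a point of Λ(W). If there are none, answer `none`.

1, 2, 3

β' = (5−√29)/2 ≈ -0.19258.
[1] lift (3,12): star map gives 0.68901; window check -0.9 ≤ 0.68901 < 0.7 is true → IN Λ
[2] lift (3,17): star map gives -0.27390; window check -0.9 ≤ -0.27390 < 0.7 is true → IN Λ
[3] lift (0,-2): star map gives 0.38516; window check -0.9 ≤ 0.38516 < 0.7 is true → IN Λ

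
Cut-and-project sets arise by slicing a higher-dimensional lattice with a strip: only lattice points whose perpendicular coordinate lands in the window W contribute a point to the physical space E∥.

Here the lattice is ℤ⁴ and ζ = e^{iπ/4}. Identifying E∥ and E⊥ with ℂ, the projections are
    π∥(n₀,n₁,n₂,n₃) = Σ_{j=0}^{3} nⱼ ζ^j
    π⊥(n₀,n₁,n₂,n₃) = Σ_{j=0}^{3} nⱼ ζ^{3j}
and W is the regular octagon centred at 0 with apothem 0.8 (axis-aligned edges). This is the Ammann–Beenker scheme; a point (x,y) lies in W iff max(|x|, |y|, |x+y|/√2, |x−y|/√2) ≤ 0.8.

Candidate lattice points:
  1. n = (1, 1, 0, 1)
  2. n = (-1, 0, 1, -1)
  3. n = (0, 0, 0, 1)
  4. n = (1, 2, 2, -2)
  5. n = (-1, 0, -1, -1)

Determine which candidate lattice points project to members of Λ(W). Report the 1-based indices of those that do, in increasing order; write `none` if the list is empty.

none

With ζ = e^{iπ/4} the internal vectors are ζ^0,ζ^3,ζ^6,ζ^9.
#1 (1, 1, 0, 1): internal (1.0000, 1.4142); octagon support 1.7071 vs apothem 0.8 → ∉ W
#2 (-1, 0, 1, -1): internal (-1.7071, -1.7071); octagon support 2.4142 vs apothem 0.8 → ∉ W
#3 (0, 0, 0, 1): internal (0.7071, 0.7071); octagon support 1.0000 vs apothem 0.8 → ∉ W
#4 (1, 2, 2, -2): internal (-1.8284, -2.0000); octagon support 2.7071 vs apothem 0.8 → ∉ W
#5 (-1, 0, -1, -1): internal (-1.7071, 0.2929); octagon support 1.7071 vs apothem 0.8 → ∉ W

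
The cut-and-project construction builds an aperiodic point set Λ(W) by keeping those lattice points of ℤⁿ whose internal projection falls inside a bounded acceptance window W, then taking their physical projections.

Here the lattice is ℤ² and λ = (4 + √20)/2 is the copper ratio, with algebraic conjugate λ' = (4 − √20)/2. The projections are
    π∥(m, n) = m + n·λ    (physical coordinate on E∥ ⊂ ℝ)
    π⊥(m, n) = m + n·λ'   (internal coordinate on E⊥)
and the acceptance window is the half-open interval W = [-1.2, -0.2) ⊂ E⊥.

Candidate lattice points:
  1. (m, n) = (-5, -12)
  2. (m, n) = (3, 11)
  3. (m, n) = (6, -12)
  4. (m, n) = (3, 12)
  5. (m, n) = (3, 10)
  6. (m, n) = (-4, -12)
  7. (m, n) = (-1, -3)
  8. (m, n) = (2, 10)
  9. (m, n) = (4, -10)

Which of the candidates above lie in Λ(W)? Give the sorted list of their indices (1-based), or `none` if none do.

Numerically λ ≈ 4.23607 and λ' = −1/λ ≈ -0.23607.
[1] lift (-5,-12): star map gives -2.16718; window check -1.2 ≤ -2.16718 < -0.2 is false → out
[2] lift (3,11): star map gives 0.40325; window check -1.2 ≤ 0.40325 < -0.2 is false → out
[3] lift (6,-12): star map gives 8.83282; window check -1.2 ≤ 8.83282 < -0.2 is false → out
[4] lift (3,12): star map gives 0.16718; window check -1.2 ≤ 0.16718 < -0.2 is false → out
[5] lift (3,10): star map gives 0.63932; window check -1.2 ≤ 0.63932 < -0.2 is false → out
[6] lift (-4,-12): star map gives -1.16718; window check -1.2 ≤ -1.16718 < -0.2 is true → IN Λ
[7] lift (-1,-3): star map gives -0.29180; window check -1.2 ≤ -0.29180 < -0.2 is true → IN Λ
[8] lift (2,10): star map gives -0.36068; window check -1.2 ≤ -0.36068 < -0.2 is true → IN Λ
[9] lift (4,-10): star map gives 6.36068; window check -1.2 ≤ 6.36068 < -0.2 is false → out

6, 7, 8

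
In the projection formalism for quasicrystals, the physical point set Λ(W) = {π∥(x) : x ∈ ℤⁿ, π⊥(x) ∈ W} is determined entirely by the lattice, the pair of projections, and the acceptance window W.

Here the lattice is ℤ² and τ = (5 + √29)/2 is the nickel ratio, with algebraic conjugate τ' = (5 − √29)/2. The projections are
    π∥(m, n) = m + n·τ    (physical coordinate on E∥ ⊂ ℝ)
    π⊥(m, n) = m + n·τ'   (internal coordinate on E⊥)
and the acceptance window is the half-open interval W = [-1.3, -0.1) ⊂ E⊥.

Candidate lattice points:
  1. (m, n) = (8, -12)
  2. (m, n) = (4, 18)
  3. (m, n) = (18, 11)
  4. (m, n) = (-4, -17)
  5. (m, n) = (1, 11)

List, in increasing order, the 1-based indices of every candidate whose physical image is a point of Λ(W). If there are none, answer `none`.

4, 5

Compute τ' = (5−√29)/2 = -0.1926, so π⊥(m,n) = m -0.1926·n.
[1] lift (8,-12): star map gives 10.3110; window check -1.3 ≤ 10.3110 < -0.1 is false → out
[2] lift (4,18): star map gives 0.5335; window check -1.3 ≤ 0.5335 < -0.1 is false → out
[3] lift (18,11): star map gives 15.8816; window check -1.3 ≤ 15.8816 < -0.1 is false → out
[4] lift (-4,-17): star map gives -0.7261; window check -1.3 ≤ -0.7261 < -0.1 is true → IN Λ
[5] lift (1,11): star map gives -1.1184; window check -1.3 ≤ -1.1184 < -0.1 is true → IN Λ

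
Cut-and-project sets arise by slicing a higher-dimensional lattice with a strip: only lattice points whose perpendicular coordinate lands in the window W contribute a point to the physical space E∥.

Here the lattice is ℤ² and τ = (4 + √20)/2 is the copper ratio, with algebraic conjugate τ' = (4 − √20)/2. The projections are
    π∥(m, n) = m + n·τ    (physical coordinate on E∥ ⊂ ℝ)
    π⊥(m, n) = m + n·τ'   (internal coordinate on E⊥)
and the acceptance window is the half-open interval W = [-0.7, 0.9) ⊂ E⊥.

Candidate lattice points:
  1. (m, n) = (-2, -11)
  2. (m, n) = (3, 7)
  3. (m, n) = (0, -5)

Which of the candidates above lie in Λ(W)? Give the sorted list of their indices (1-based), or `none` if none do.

1

Compute τ' = (4−√20)/2 = -0.2361, so π⊥(m,n) = m -0.2361·n.
[1] lift (-2,-11): star map gives 0.5967; window check -0.7 ≤ 0.5967 < 0.9 is true → IN Λ
[2] lift (3,7): star map gives 1.3475; window check -0.7 ≤ 1.3475 < 0.9 is false → out
[3] lift (0,-5): star map gives 1.1803; window check -0.7 ≤ 1.1803 < 0.9 is false → out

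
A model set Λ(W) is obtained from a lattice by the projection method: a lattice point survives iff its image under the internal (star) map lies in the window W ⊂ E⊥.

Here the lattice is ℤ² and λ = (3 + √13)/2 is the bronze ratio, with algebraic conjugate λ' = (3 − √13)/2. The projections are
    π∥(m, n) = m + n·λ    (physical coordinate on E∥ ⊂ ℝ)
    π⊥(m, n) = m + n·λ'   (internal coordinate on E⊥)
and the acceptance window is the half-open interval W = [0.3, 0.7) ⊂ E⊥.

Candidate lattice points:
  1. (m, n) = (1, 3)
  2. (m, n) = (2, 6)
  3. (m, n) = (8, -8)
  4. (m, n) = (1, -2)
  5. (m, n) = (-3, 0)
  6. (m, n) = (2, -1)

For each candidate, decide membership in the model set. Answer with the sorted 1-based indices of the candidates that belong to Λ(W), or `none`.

Numerically λ ≈ 3.30278 and λ' = −1/λ ≈ -0.30278.
#1 (1,3): internal coord 1 + (3)·λ' = +0.09167; +0.09167 ∉ [0.3, 0.7) → out
#2 (2,6): internal coord 2 + (6)·λ' = +0.18335; +0.18335 ∉ [0.3, 0.7) → out
#3 (8,-8): internal coord 8 + (-8)·λ' = +10.42221; +10.42221 ∉ [0.3, 0.7) → out
#4 (1,-2): internal coord 1 + (-2)·λ' = +1.60555; +1.60555 ∉ [0.3, 0.7) → out
#5 (-3,0): internal coord -3 + (0)·λ' = -3.00000; -3.00000 ∉ [0.3, 0.7) → out
#6 (2,-1): internal coord 2 + (-1)·λ' = +2.30278; +2.30278 ∉ [0.3, 0.7) → out

none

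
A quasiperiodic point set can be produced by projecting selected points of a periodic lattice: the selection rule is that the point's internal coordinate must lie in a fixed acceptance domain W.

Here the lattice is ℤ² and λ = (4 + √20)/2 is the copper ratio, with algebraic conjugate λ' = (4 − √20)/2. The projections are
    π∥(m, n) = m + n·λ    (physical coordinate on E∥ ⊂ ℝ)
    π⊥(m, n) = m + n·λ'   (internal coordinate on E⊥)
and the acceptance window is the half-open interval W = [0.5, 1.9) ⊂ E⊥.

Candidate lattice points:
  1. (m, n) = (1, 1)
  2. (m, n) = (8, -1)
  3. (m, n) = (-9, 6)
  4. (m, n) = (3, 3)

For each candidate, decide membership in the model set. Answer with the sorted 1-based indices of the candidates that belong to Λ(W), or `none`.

Compute λ' = (4−√20)/2 = -0.2361, so π⊥(m,n) = m -0.2361·n.
#1 (1,1): internal coord 1 + (1)·λ' = +0.7639; +0.7639 ∈ [0.5, 1.9) → IN Λ
#2 (8,-1): internal coord 8 + (-1)·λ' = +8.2361; +8.2361 ∉ [0.5, 1.9) → out
#3 (-9,6): internal coord -9 + (6)·λ' = -10.4164; -10.4164 ∉ [0.5, 1.9) → out
#4 (3,3): internal coord 3 + (3)·λ' = +2.2918; +2.2918 ∉ [0.5, 1.9) → out

1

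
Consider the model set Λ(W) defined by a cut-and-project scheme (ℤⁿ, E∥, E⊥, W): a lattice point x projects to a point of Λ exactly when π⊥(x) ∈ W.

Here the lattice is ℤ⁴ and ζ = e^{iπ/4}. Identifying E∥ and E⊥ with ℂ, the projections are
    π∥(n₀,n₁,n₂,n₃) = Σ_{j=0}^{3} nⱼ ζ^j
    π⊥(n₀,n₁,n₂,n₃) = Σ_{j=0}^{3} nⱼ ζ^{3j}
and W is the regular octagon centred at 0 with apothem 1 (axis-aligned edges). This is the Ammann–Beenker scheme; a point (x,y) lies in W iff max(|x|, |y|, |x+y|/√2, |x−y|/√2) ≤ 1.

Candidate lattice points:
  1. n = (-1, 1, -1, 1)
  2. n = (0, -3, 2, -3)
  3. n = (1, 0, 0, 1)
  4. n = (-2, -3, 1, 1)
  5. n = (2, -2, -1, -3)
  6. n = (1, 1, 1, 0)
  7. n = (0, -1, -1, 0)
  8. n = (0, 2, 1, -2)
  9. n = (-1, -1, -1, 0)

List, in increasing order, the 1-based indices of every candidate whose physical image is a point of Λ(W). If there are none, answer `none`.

6, 7, 9

Internal map: ζ^{3j} for j=0..3 gives (1,0), (−√2/2,√2/2), (0,−1), (√2/2,√2/2).
#1 (-1, 1, -1, 1): internal (-1.00000, 2.41421); octagon support 2.41421 vs apothem 1 → ∉ W
#2 (0, -3, 2, -3): internal (0.00000, -6.24264); octagon support 6.24264 vs apothem 1 → ∉ W
#3 (1, 0, 0, 1): internal (1.70711, 0.70711); octagon support 1.70711 vs apothem 1 → ∉ W
#4 (-2, -3, 1, 1): internal (0.82843, -2.41421); octagon support 2.41421 vs apothem 1 → ∉ W
#5 (2, -2, -1, -3): internal (1.29289, -2.53553); octagon support 2.70711 vs apothem 1 → ∉ W
#6 (1, 1, 1, 0): internal (0.29289, -0.29289); octagon support 0.41421 vs apothem 1 → ∈ W
#7 (0, -1, -1, 0): internal (0.70711, 0.29289); octagon support 0.70711 vs apothem 1 → ∈ W
#8 (0, 2, 1, -2): internal (-2.82843, -1.00000); octagon support 2.82843 vs apothem 1 → ∉ W
#9 (-1, -1, -1, 0): internal (-0.29289, 0.29289); octagon support 0.41421 vs apothem 1 → ∈ W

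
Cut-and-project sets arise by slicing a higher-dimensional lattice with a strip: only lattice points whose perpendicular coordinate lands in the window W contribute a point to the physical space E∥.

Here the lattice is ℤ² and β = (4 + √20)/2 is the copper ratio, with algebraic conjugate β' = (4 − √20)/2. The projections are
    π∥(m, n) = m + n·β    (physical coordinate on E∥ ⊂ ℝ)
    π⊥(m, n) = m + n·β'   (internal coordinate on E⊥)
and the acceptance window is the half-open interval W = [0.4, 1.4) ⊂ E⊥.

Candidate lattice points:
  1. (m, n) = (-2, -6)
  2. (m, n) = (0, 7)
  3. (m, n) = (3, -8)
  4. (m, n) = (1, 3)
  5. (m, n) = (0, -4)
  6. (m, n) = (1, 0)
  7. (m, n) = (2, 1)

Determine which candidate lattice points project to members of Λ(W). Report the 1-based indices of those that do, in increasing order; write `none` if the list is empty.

5, 6

Compute β' = (4−√20)/2 = -0.2361, so π⊥(m,n) = m -0.2361·n.
[1] lift (-2,-6): star map gives -0.5836; window check 0.4 ≤ -0.5836 < 1.4 is false → out
[2] lift (0,7): star map gives -1.6525; window check 0.4 ≤ -1.6525 < 1.4 is false → out
[3] lift (3,-8): star map gives 4.8885; window check 0.4 ≤ 4.8885 < 1.4 is false → out
[4] lift (1,3): star map gives 0.2918; window check 0.4 ≤ 0.2918 < 1.4 is false → out
[5] lift (0,-4): star map gives 0.9443; window check 0.4 ≤ 0.9443 < 1.4 is true → IN Λ
[6] lift (1,0): star map gives 1.0000; window check 0.4 ≤ 1.0000 < 1.4 is true → IN Λ
[7] lift (2,1): star map gives 1.7639; window check 0.4 ≤ 1.7639 < 1.4 is false → out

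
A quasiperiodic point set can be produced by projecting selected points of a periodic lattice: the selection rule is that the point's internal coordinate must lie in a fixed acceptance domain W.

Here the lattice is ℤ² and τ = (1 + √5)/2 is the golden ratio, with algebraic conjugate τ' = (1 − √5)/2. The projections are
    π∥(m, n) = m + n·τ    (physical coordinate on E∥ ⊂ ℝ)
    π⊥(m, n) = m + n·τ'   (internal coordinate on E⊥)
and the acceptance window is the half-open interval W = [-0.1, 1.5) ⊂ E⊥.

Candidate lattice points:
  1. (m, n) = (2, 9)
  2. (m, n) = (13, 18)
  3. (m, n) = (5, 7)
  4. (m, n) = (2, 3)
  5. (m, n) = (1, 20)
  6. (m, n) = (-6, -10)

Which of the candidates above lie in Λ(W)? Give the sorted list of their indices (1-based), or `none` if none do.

3, 4, 6

τ' = (1−√5)/2 ≈ -0.61803.
#1 (2,9): internal coord 2 + (9)·τ' = -3.56231; -3.56231 ∉ [-0.1, 1.5) → out
#2 (13,18): internal coord 13 + (18)·τ' = +1.87539; +1.87539 ∉ [-0.1, 1.5) → out
#3 (5,7): internal coord 5 + (7)·τ' = +0.67376; +0.67376 ∈ [-0.1, 1.5) → IN Λ
#4 (2,3): internal coord 2 + (3)·τ' = +0.14590; +0.14590 ∈ [-0.1, 1.5) → IN Λ
#5 (1,20): internal coord 1 + (20)·τ' = -11.36068; -11.36068 ∉ [-0.1, 1.5) → out
#6 (-6,-10): internal coord -6 + (-10)·τ' = +0.18034; +0.18034 ∈ [-0.1, 1.5) → IN Λ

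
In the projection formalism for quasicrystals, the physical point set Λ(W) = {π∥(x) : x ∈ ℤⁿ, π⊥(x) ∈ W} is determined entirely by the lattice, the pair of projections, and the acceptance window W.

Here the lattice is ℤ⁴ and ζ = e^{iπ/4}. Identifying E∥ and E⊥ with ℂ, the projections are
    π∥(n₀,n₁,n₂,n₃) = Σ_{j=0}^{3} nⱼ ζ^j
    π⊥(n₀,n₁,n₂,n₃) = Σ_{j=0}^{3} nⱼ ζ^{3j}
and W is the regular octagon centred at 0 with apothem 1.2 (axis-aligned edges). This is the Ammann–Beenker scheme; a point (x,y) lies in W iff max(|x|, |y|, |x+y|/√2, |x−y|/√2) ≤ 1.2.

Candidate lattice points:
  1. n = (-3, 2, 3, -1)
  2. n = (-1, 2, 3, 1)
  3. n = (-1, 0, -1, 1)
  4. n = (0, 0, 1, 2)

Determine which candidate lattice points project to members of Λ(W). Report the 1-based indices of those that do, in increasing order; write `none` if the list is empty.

Internal map: ζ^{3j} for j=0..3 gives (1,0), (−√2/2,√2/2), (0,−1), (√2/2,√2/2).
candidate 1: n = (-3, 2, 3, -1) → π⊥ ≈ (-5.12132, -2.29289); max(|x|,|y|,|x±y|/√2) = 5.24264 > 1.2 ⇒ ∉ W
candidate 2: n = (-1, 2, 3, 1) → π⊥ ≈ (-1.70711, -0.87868); max(|x|,|y|,|x±y|/√2) = 1.82843 > 1.2 ⇒ ∉ W
candidate 3: n = (-1, 0, -1, 1) → π⊥ ≈ (-0.29289, +1.70711); max(|x|,|y|,|x±y|/√2) = 1.70711 > 1.2 ⇒ ∉ W
candidate 4: n = (0, 0, 1, 2) → π⊥ ≈ (+1.41421, +0.41421); max(|x|,|y|,|x±y|/√2) = 1.41421 > 1.2 ⇒ ∉ W

none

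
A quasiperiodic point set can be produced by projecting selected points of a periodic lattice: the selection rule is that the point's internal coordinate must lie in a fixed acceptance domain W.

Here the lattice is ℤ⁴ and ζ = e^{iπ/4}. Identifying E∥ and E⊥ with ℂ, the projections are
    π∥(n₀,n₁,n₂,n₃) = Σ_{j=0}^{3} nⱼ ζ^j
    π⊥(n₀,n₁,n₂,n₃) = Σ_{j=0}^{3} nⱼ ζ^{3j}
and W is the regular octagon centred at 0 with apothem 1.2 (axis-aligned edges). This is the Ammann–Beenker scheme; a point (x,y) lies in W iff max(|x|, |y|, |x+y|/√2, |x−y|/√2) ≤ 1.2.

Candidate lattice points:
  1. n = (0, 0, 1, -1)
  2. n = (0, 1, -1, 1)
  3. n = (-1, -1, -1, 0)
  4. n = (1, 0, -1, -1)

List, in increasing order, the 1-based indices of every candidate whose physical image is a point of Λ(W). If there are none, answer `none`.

Internal map: ζ^{3j} for j=0..3 gives (1,0), (−√2/2,√2/2), (0,−1), (√2/2,√2/2).
#1 (0, 0, 1, -1): internal (-0.70711, -1.70711); octagon support 1.70711 vs apothem 1.2 → ∉ W
#2 (0, 1, -1, 1): internal (0.00000, 2.41421); octagon support 2.41421 vs apothem 1.2 → ∉ W
#3 (-1, -1, -1, 0): internal (-0.29289, 0.29289); octagon support 0.41421 vs apothem 1.2 → ∈ W
#4 (1, 0, -1, -1): internal (0.29289, 0.29289); octagon support 0.41421 vs apothem 1.2 → ∈ W

3, 4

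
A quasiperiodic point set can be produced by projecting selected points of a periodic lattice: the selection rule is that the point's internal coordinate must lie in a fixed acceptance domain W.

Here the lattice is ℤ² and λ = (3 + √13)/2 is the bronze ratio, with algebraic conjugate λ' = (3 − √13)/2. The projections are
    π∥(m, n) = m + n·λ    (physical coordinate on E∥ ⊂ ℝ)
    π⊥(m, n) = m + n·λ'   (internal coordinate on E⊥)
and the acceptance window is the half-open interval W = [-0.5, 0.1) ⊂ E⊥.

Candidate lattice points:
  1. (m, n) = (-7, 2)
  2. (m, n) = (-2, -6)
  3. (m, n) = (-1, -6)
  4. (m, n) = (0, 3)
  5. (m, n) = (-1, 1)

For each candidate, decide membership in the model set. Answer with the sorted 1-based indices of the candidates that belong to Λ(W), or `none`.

2

λ' = (3−√13)/2 ≈ -0.302776.
candidate 1: (m,n)=(-7,2) → π∥ = -7+2·λ ≈ -0.394449, π⊥ = -7+2·λ' ≈ -7.605551 ∉ [-0.5, 0.1) ⇒ out
candidate 2: (m,n)=(-2,-6) → π∥ = -2-6·λ ≈ -21.816654, π⊥ = -2-6·λ' ≈ -0.183346 ∈ [-0.5, 0.1) ⇒ IN Λ
candidate 3: (m,n)=(-1,-6) → π∥ = -1-6·λ ≈ -20.816654, π⊥ = -1-6·λ' ≈ 0.816654 ∉ [-0.5, 0.1) ⇒ out
candidate 4: (m,n)=(0,3) → π∥ = 0+3·λ ≈ 9.908327, π⊥ = 0+3·λ' ≈ -0.908327 ∉ [-0.5, 0.1) ⇒ out
candidate 5: (m,n)=(-1,1) → π∥ = -1+1·λ ≈ 2.302776, π⊥ = -1+1·λ' ≈ -1.302776 ∉ [-0.5, 0.1) ⇒ out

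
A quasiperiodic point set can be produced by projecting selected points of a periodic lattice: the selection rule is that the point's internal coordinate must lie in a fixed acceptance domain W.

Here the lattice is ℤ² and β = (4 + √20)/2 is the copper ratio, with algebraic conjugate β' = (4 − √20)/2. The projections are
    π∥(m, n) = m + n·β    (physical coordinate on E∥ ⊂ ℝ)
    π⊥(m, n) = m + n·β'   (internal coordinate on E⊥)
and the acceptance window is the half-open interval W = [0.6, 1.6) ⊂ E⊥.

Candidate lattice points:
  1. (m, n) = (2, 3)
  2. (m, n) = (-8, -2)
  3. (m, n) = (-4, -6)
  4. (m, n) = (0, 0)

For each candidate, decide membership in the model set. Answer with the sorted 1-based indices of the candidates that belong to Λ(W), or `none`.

β' = (4−√20)/2 ≈ -0.236068.
candidate 1: (m,n)=(2,3) → π∥ = 2+3·β ≈ 14.708204, π⊥ = 2+3·β' ≈ 1.291796 ∈ [0.6, 1.6) ⇒ IN Λ
candidate 2: (m,n)=(-8,-2) → π∥ = -8-2·β ≈ -16.472136, π⊥ = -8-2·β' ≈ -7.527864 ∉ [0.6, 1.6) ⇒ out
candidate 3: (m,n)=(-4,-6) → π∥ = -4-6·β ≈ -29.416408, π⊥ = -4-6·β' ≈ -2.583592 ∉ [0.6, 1.6) ⇒ out
candidate 4: (m,n)=(0,0) → π∥ = 0+0·β ≈ 0.000000, π⊥ = 0+0·β' ≈ 0.000000 ∉ [0.6, 1.6) ⇒ out

1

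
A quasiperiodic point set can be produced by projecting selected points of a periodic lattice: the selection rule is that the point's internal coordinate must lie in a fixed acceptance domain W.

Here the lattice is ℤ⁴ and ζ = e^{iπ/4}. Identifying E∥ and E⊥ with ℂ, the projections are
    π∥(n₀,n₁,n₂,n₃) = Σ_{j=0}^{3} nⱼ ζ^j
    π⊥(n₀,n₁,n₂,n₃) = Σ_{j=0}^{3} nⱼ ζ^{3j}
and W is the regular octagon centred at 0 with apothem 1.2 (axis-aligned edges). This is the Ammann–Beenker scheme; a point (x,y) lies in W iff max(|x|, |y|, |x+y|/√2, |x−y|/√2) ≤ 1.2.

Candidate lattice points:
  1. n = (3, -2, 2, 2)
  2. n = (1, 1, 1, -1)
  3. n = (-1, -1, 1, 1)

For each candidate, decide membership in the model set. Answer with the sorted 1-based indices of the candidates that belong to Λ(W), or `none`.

2, 3

Internal map: ζ^{3j} for j=0..3 gives (1,0), (−√2/2,√2/2), (0,−1), (√2/2,√2/2).
candidate 1: n = (3, -2, 2, 2) → π⊥ ≈ (+5.828427, -2.000000); max(|x|,|y|,|x±y|/√2) = 5.828427 > 1.2 ⇒ ∉ W
candidate 2: n = (1, 1, 1, -1) → π⊥ ≈ (-0.414214, -1.000000); max(|x|,|y|,|x±y|/√2) = 1.000000 ≤ 1.2 ⇒ ∈ W
candidate 3: n = (-1, -1, 1, 1) → π⊥ ≈ (+0.414214, -1.000000); max(|x|,|y|,|x±y|/√2) = 1.000000 ≤ 1.2 ⇒ ∈ W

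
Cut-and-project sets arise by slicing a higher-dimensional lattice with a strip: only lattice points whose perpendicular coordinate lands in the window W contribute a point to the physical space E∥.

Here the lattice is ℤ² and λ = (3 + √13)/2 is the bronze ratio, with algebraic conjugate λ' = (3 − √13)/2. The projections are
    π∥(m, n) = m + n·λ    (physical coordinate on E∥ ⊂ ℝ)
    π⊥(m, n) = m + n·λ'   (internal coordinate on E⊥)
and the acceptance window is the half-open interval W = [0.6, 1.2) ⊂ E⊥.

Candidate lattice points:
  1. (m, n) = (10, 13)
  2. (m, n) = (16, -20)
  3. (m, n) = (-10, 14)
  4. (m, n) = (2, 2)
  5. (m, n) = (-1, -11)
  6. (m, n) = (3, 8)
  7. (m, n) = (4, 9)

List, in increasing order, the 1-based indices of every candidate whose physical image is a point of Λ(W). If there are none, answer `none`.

none

λ' = (3−√13)/2 ≈ -0.302776.
#1 (10,13): internal coord 10 + (13)·λ' = +6.063917; +6.063917 ∉ [0.6, 1.2) → out
#2 (16,-20): internal coord 16 + (-20)·λ' = +22.055513; +22.055513 ∉ [0.6, 1.2) → out
#3 (-10,14): internal coord -10 + (14)·λ' = -14.238859; -14.238859 ∉ [0.6, 1.2) → out
#4 (2,2): internal coord 2 + (2)·λ' = +1.394449; +1.394449 ∉ [0.6, 1.2) → out
#5 (-1,-11): internal coord -1 + (-11)·λ' = +2.330532; +2.330532 ∉ [0.6, 1.2) → out
#6 (3,8): internal coord 3 + (8)·λ' = +0.577795; +0.577795 ∉ [0.6, 1.2) → out
#7 (4,9): internal coord 4 + (9)·λ' = +1.275019; +1.275019 ∉ [0.6, 1.2) → out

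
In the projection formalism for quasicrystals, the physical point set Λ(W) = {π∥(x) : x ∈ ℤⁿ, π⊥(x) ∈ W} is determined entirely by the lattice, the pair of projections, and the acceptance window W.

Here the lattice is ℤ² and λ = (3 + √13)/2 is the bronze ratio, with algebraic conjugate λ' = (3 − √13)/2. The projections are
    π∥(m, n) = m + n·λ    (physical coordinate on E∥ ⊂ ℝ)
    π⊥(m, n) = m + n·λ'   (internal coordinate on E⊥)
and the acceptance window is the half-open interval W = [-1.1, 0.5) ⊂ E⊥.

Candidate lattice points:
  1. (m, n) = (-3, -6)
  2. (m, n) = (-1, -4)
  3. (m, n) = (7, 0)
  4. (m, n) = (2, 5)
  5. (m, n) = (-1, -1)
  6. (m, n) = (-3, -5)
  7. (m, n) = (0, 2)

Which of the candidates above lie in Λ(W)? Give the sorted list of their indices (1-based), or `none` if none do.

2, 4, 5, 7

Numerically λ ≈ 3.30278 and λ' = −1/λ ≈ -0.30278.
#1 (-3,-6): internal coord -3 + (-6)·λ' = -1.18335; -1.18335 ∉ [-1.1, 0.5) → out
#2 (-1,-4): internal coord -1 + (-4)·λ' = +0.21110; +0.21110 ∈ [-1.1, 0.5) → IN Λ
#3 (7,0): internal coord 7 + (0)·λ' = +7.00000; +7.00000 ∉ [-1.1, 0.5) → out
#4 (2,5): internal coord 2 + (5)·λ' = +0.48612; +0.48612 ∈ [-1.1, 0.5) → IN Λ
#5 (-1,-1): internal coord -1 + (-1)·λ' = -0.69722; -0.69722 ∈ [-1.1, 0.5) → IN Λ
#6 (-3,-5): internal coord -3 + (-5)·λ' = -1.48612; -1.48612 ∉ [-1.1, 0.5) → out
#7 (0,2): internal coord 0 + (2)·λ' = -0.60555; -0.60555 ∈ [-1.1, 0.5) → IN Λ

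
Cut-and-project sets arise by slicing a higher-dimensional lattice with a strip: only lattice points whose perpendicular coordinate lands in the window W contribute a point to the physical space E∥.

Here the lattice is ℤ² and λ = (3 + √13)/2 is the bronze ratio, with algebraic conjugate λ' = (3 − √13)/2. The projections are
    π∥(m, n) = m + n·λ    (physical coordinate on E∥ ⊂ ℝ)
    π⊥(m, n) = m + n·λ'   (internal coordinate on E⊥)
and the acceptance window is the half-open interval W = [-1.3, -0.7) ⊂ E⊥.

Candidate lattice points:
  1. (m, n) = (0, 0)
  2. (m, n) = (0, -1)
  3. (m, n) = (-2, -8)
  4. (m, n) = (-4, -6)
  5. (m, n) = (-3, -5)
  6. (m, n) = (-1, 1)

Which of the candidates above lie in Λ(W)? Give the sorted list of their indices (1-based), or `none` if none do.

Numerically λ ≈ 3.302776 and λ' = −1/λ ≈ -0.302776.
candidate 1: (m,n)=(0,0) → π∥ = 0+0·λ ≈ 0.000000, π⊥ = 0+0·λ' ≈ 0.000000 ∉ [-1.3, -0.7) ⇒ out
candidate 2: (m,n)=(0,-1) → π∥ = 0-1·λ ≈ -3.302776, π⊥ = 0-1·λ' ≈ 0.302776 ∉ [-1.3, -0.7) ⇒ out
candidate 3: (m,n)=(-2,-8) → π∥ = -2-8·λ ≈ -28.422205, π⊥ = -2-8·λ' ≈ 0.422205 ∉ [-1.3, -0.7) ⇒ out
candidate 4: (m,n)=(-4,-6) → π∥ = -4-6·λ ≈ -23.816654, π⊥ = -4-6·λ' ≈ -2.183346 ∉ [-1.3, -0.7) ⇒ out
candidate 5: (m,n)=(-3,-5) → π∥ = -3-5·λ ≈ -19.513878, π⊥ = -3-5·λ' ≈ -1.486122 ∉ [-1.3, -0.7) ⇒ out
candidate 6: (m,n)=(-1,1) → π∥ = -1+1·λ ≈ 2.302776, π⊥ = -1+1·λ' ≈ -1.302776 ∉ [-1.3, -0.7) ⇒ out

none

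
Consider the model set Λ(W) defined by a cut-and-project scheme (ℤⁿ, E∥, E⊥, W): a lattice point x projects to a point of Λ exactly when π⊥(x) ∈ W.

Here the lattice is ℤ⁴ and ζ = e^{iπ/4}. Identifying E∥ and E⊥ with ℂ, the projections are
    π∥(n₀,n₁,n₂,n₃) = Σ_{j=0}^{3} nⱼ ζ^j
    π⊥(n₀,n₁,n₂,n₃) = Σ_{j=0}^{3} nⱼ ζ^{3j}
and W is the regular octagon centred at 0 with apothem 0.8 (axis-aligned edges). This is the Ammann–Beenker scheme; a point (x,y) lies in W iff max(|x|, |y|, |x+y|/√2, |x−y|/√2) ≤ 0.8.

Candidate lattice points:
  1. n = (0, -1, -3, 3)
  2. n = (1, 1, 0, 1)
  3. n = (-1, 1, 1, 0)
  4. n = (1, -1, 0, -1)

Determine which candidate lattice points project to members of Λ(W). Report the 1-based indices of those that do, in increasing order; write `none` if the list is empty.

With ζ = e^{iπ/4} the internal vectors are ζ^0,ζ^3,ζ^6,ζ^9.
candidate 1: n = (0, -1, -3, 3) → π⊥ ≈ (+2.828427, +4.414214); max(|x|,|y|,|x±y|/√2) = 5.121320 > 0.8 ⇒ ∉ W
candidate 2: n = (1, 1, 0, 1) → π⊥ ≈ (+1.000000, +1.414214); max(|x|,|y|,|x±y|/√2) = 1.707107 > 0.8 ⇒ ∉ W
candidate 3: n = (-1, 1, 1, 0) → π⊥ ≈ (-1.707107, -0.292893); max(|x|,|y|,|x±y|/√2) = 1.707107 > 0.8 ⇒ ∉ W
candidate 4: n = (1, -1, 0, -1) → π⊥ ≈ (+1.000000, -1.414214); max(|x|,|y|,|x±y|/√2) = 1.707107 > 0.8 ⇒ ∉ W

none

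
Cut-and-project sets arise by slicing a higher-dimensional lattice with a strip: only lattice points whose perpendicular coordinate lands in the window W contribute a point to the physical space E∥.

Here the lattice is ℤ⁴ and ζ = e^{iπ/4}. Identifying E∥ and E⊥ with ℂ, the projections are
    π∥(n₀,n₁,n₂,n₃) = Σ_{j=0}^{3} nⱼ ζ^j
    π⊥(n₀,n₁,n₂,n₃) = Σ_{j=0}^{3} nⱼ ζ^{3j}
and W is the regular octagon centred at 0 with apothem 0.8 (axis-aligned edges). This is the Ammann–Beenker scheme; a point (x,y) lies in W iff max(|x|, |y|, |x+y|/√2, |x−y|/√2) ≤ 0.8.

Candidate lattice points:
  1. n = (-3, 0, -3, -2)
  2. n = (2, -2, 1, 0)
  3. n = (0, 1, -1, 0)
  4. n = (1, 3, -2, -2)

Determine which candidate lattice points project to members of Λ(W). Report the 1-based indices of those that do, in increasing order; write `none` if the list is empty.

π⊥(n) = n₀ + n₁ζ³ + n₂ζ⁶ + n₃ζ⁹ where ζ = e^{iπ/4}.
#1 (-3, 0, -3, -2): internal (-4.4142, 1.5858); octagon support 4.4142 vs apothem 0.8 → ∉ W
#2 (2, -2, 1, 0): internal (3.4142, -2.4142); octagon support 4.1213 vs apothem 0.8 → ∉ W
#3 (0, 1, -1, 0): internal (-0.7071, 1.7071); octagon support 1.7071 vs apothem 0.8 → ∉ W
#4 (1, 3, -2, -2): internal (-2.5355, 2.7071); octagon support 3.7071 vs apothem 0.8 → ∉ W

none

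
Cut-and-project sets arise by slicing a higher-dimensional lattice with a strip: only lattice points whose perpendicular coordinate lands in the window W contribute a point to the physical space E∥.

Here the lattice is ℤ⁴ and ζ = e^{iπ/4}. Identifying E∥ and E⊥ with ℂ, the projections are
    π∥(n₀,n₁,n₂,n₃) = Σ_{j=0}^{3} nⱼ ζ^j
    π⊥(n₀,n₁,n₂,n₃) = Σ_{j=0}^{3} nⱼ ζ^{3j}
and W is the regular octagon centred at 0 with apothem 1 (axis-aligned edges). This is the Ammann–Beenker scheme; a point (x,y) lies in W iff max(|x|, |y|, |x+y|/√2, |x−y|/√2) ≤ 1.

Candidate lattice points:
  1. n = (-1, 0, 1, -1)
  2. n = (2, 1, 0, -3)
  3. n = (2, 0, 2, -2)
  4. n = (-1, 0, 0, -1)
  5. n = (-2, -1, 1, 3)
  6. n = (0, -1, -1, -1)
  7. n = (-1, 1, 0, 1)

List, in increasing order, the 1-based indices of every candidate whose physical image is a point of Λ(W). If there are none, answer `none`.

Internal map: ζ^{3j} for j=0..3 gives (1,0), (−√2/2,√2/2), (0,−1), (√2/2,√2/2).
candidate 1: n = (-1, 0, 1, -1) → π⊥ ≈ (-1.707107, -1.707107); max(|x|,|y|,|x±y|/√2) = 2.414214 > 1 ⇒ ∉ W
candidate 2: n = (2, 1, 0, -3) → π⊥ ≈ (-0.828427, -1.414214); max(|x|,|y|,|x±y|/√2) = 1.585786 > 1 ⇒ ∉ W
candidate 3: n = (2, 0, 2, -2) → π⊥ ≈ (+0.585786, -3.414214); max(|x|,|y|,|x±y|/√2) = 3.414214 > 1 ⇒ ∉ W
candidate 4: n = (-1, 0, 0, -1) → π⊥ ≈ (-1.707107, -0.707107); max(|x|,|y|,|x±y|/√2) = 1.707107 > 1 ⇒ ∉ W
candidate 5: n = (-2, -1, 1, 3) → π⊥ ≈ (+0.828427, +0.414214); max(|x|,|y|,|x±y|/√2) = 0.878680 ≤ 1 ⇒ ∈ W
candidate 6: n = (0, -1, -1, -1) → π⊥ ≈ (+0.000000, -0.414214); max(|x|,|y|,|x±y|/√2) = 0.414214 ≤ 1 ⇒ ∈ W
candidate 7: n = (-1, 1, 0, 1) → π⊥ ≈ (-1.000000, +1.414214); max(|x|,|y|,|x±y|/√2) = 1.707107 > 1 ⇒ ∉ W

5, 6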